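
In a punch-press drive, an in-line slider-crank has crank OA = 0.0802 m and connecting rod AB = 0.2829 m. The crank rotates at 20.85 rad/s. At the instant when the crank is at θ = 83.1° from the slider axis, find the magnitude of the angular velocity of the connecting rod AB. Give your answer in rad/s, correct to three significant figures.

ω = 20.85 rad/s
The rod makes angle φ with the slider axis where L sinφ = r sinθ; differentiating, L cosφ·φ̇ = r ω cosθ.
L cosφ = √(L² − r² sin²θ) = 0.27146 m.
|ω_rod| = r ω |cosθ| / √(L² − r² sin²θ) = 0.0802·20.85·0.12014/0.27146 = 0.74002 rad/s.

0.740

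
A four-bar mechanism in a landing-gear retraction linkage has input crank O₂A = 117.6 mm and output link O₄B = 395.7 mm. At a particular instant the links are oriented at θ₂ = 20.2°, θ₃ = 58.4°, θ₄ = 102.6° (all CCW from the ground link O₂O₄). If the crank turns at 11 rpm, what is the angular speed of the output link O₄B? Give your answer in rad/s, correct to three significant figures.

0.304

ω₂ = 1.152 rad/s (from 11 rpm).
Differentiating the loop-closure r₂e^{iθ₂}+r₃e^{iθ₃}=r₁+r₄e^{iθ₄} gives r₂ω₂e^{iθ₂}+r₃ω₃e^{iθ₃}=r₄ω₄e^{iθ₄}.
Eliminating the other unknown: ω₄ = r₂ω₂ sin(θ₂−θ₃) / [r₄ sin(θ₄−θ₃)].
Numerator sine = -0.61841; denominator sine = +0.69717.
Result = 0.1176·1.152·(-0.61841) / (0.3957·(+0.69717)) = -0.30367 rad/s; magnitude 0.30367 rad/s.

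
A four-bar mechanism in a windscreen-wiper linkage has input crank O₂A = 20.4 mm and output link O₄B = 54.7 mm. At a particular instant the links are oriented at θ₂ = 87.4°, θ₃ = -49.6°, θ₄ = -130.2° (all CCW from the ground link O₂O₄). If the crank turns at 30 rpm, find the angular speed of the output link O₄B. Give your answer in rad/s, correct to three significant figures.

ω₂ = 3.142 rad/s (from 30 rpm).
Differentiating the loop-closure r₂e^{iθ₂}+r₃e^{iθ₃}=r₁+r₄e^{iθ₄} gives r₂ω₂e^{iθ₂}+r₃ω₃e^{iθ₃}=r₄ω₄e^{iθ₄}.
Eliminating the other unknown: ω₄ = r₂ω₂ sin(θ₂−θ₃) / [r₄ sin(θ₄−θ₃)].
Numerator sine = +0.68200; denominator sine = -0.98657.
Result = 0.0204·3.142·(+0.68200) / (0.0547·(-0.98657)) = -0.80993 rad/s; magnitude 0.80993 rad/s.

0.810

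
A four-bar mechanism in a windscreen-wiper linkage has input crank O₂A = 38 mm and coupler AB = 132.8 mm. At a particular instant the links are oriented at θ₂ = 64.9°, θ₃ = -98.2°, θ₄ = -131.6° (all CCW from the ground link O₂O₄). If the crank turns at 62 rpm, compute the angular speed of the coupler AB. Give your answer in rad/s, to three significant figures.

0.959

ω₂ = 6.493 rad/s (from 62 rpm).
Differentiating the loop-closure r₂e^{iθ₂}+r₃e^{iθ₃}=r₁+r₄e^{iθ₄} gives r₂ω₂e^{iθ₂}+r₃ω₃e^{iθ₃}=r₄ω₄e^{iθ₄}.
Eliminating the other unknown: ω₃ = r₂ω₂ sin(θ₄−θ₂) / [r₃ sin(θ₃−θ₄)].
Numerator sine = +0.28402; denominator sine = +0.55048.
Result = 0.038·6.493·(+0.28402) / (0.1328·(+0.55048)) = +0.95853 rad/s; magnitude 0.95853 rad/s.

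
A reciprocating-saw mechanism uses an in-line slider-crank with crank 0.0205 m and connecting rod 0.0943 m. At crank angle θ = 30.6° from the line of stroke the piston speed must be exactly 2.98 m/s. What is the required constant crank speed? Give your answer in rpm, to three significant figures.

2290

For an in-line slider-crank, |v_piston| = rω|sinθ|·[1 + r cosθ/√(L² − r² sin²θ)].
With r = 0.0205 m, L = 0.0943 m, θ = 30.6°: the bracketed kinematic factor |dx/dθ| = 0.0124 m.
ω = v/|dx/dθ| = 2.98/0.0124 = 240.32 rad/s.
N = 60ω/(2π) = 2294.9 rpm.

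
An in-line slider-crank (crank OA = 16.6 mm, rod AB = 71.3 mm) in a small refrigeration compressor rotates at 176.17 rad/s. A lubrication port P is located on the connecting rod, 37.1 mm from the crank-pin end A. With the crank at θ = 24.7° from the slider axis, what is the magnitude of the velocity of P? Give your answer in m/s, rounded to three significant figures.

ω = 176.2 rad/s.  Crank-pin speed |V_A| = rω = 2.9244 m/s, perpendicular to OA.
Rod angle: sinφ = −(r/L) sinθ ⇒ φ = -5.583°; ω_rod = −rω cosθ/√(L²−r²sin²θ) = -37.441 rad/s.
V_P = V_A + ω_rod × AP, with AP = 0.0371 m along the rod.
Components: V_Px = −rω sinθ − a·ω_rod·sinφ = -1.3572 m/s;  V_Py = rω cosθ + a·ω_rod·cosφ = +1.2744 m/s.
|V_P| = √(V_Px² + V_Py²) = 1.8617 m/s.

1.86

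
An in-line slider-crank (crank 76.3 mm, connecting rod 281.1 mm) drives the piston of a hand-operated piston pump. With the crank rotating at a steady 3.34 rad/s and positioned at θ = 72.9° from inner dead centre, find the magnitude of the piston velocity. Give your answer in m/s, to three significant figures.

ω = 3.34 rad/s
For an in-line slider-crank, x = r cosθ + √(L² − r² sin²θ), so v = −rω sinθ·[1 + r cosθ/√(L² − r² sin²θ)].
With r = 0.0763 m, L = 0.2811 m, θ = 72.9°: √(L² − r² sin²θ) = 0.27148 m.
v = −0.0763·3.34·0.95579·[1 + 0.0763·0.29404/0.27148] = -0.26371 m/s.
|v| = 0.26371 m/s.

0.264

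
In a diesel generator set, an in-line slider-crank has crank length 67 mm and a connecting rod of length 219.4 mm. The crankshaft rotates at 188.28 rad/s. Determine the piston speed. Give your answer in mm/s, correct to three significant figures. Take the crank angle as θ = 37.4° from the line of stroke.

9550

ω = 188.3 rad/s
For an in-line slider-crank, x = r cosθ + √(L² − r² sin²θ), so v = −rω sinθ·[1 + r cosθ/√(L² − r² sin²θ)].
With r = 0.067 m, L = 0.2194 m, θ = 37.4°: √(L² − r² sin²θ) = 0.21559 m.
v = −0.067·188.3·0.60738·[1 + 0.067·0.79441/0.21559] = -9.5535 m/s.
|v| = 9.5535 m/s = 9553.5 mm/s.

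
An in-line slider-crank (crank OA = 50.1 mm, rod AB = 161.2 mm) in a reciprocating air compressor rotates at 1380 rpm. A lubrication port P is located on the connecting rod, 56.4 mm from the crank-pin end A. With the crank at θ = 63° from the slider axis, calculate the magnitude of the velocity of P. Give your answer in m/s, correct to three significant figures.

7.11

ω = 144.5 rad/s.  Crank-pin speed |V_A| = rω = 7.2401 m/s, perpendicular to OA.
Rod angle: sinφ = −(r/L) sinθ ⇒ φ = -16.076°; ω_rod = −rω cosθ/√(L²−r²sin²θ) = -21.22 rad/s.
V_P = V_A + ω_rod × AP, with AP = 0.0564 m along the rod.
Components: V_Px = −rω sinθ − a·ω_rod·sinφ = -6.7824 m/s;  V_Py = rω cosθ + a·ω_rod·cosφ = +2.1369 m/s.
|V_P| = √(V_Px² + V_Py²) = 7.1111 m/s.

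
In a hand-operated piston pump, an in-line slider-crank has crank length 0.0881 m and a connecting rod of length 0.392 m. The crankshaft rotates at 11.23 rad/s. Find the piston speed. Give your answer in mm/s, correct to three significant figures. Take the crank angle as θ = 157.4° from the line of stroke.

ω = 11.23 rad/s
For an in-line slider-crank, x = r cosθ + √(L² − r² sin²θ), so v = −rω sinθ·[1 + r cosθ/√(L² − r² sin²θ)].
With r = 0.0881 m, L = 0.392 m, θ = 157.4°: √(L² − r² sin²θ) = 0.39054 m.
v = −0.0881·11.23·0.38430·[1 + 0.0881·-0.92321/0.39054] = -0.30102 m/s.
|v| = 0.30102 m/s = 301.02 mm/s.

301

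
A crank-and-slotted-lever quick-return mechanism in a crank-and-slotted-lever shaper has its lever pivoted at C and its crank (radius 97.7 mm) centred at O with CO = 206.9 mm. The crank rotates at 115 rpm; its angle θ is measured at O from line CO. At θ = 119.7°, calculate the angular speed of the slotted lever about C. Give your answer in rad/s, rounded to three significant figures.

0.175

ω = 12.04 rad/s (from 115 rpm).
Crank pin A relative to C: A = (d + r cosθ, r sinθ); lever angle φ = atan2(r sinθ, d + r cosθ).
Differentiating tanφ: φ̇ = rω(d cosθ + r)/(d² + r² + 2dr cosθ).
d² + r² + 2dr cosθ = |CA|² = 0.0323224 m²;  d cosθ + r = -0.0048104 m.
|ω_lever| = |0.0977·12.04·-0.0048104| / 0.0323224 = 0.17511 rad/s.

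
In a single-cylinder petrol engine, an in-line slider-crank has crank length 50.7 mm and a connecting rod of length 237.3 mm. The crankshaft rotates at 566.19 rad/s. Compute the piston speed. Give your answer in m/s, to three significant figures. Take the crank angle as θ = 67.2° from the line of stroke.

28.7

ω = 566.2 rad/s
For an in-line slider-crank, x = r cosθ + √(L² − r² sin²θ), so v = −rω sinθ·[1 + r cosθ/√(L² − r² sin²θ)].
With r = 0.0507 m, L = 0.2373 m, θ = 67.2°: √(L² − r² sin²θ) = 0.23265 m.
v = −0.0507·566.2·0.92186·[1 + 0.0507·0.38752/0.23265] = -28.698 m/s.
|v| = 28.698 m/s.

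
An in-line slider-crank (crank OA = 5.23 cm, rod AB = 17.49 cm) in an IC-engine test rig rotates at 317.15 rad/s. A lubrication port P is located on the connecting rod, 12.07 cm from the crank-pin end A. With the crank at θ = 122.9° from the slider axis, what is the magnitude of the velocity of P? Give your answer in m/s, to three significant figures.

12.6

ω = 317.1 rad/s.  Crank-pin speed |V_A| = rω = 16.587 m/s, perpendicular to OA.
Rod angle: sinφ = −(r/L) sinθ ⇒ φ = -14.541°; ω_rod = −rω cosθ/√(L²−r²sin²θ) = +53.218 rad/s.
V_P = V_A + ω_rod × AP, with AP = 0.1207 m along the rod.
Components: V_Px = −rω sinθ − a·ω_rod·sinφ = -12.314 m/s;  V_Py = rω cosθ + a·ω_rod·cosφ = -2.792 m/s.
|V_P| = √(V_Px² + V_Py²) = 12.627 m/s.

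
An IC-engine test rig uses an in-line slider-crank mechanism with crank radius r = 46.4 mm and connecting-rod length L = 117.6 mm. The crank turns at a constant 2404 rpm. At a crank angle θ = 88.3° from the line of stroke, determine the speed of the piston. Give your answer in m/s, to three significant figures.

11.8

ω = 2π·2404/60 = 251.7 rad/s
For an in-line slider-crank, x = r cosθ + √(L² − r² sin²θ), so v = −rω sinθ·[1 + r cosθ/√(L² − r² sin²θ)].
With r = 0.0464 m, L = 0.1176 m, θ = 88.3°: √(L² − r² sin²θ) = 0.10807 m.
v = −0.0464·251.7·0.99956·[1 + 0.0464·0.02967/0.10807] = -11.825 m/s.
|v| = 11.825 m/s.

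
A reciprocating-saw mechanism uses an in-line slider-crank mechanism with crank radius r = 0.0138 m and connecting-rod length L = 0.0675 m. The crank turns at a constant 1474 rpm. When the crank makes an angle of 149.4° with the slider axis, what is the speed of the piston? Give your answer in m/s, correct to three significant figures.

ω = 2π·1474/60 = 154.4 rad/s
For an in-line slider-crank, x = r cosθ + √(L² − r² sin²θ), so v = −rω sinθ·[1 + r cosθ/√(L² − r² sin²θ)].
With r = 0.0138 m, L = 0.0675 m, θ = 149.4°: √(L² − r² sin²θ) = 0.067133 m.
v = −0.0138·154.4·0.50904·[1 + 0.0138·-0.86074/0.067133] = -0.89247 m/s.
|v| = 0.89247 m/s.

0.892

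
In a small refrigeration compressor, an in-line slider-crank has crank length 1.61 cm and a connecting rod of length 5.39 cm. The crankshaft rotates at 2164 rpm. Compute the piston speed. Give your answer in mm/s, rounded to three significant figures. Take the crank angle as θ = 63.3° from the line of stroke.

ω = 2π·2164/60 = 226.6 rad/s
For an in-line slider-crank, x = r cosθ + √(L² − r² sin²θ), so v = −rω sinθ·[1 + r cosθ/√(L² − r² sin²θ)].
With r = 0.0161 m, L = 0.0539 m, θ = 63.3°: √(L² − r² sin²θ) = 0.051945 m.
v = −0.0161·226.6·0.89337·[1 + 0.0161·0.44932/0.051945] = -3.7134 m/s.
|v| = 3.7134 m/s = 3713.4 mm/s.

3710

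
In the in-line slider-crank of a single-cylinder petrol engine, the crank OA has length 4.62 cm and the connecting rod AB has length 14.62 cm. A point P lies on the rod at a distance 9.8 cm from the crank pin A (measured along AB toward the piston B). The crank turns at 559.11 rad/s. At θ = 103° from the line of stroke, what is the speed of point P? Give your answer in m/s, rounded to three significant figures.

ω = 559.1 rad/s.  Crank-pin speed |V_A| = rω = 25.831 m/s, perpendicular to OA.
Rod angle: sinφ = −(r/L) sinθ ⇒ φ = -17.933°; ω_rod = −rω cosθ/√(L²−r²sin²θ) = +41.774 rad/s.
V_P = V_A + ω_rod × AP, with AP = 0.098 m along the rod.
Components: V_Px = −rω sinθ − a·ω_rod·sinφ = -23.908 m/s;  V_Py = rω cosθ + a·ω_rod·cosφ = -1.9157 m/s.
|V_P| = √(V_Px² + V_Py²) = 23.985 m/s.

24.0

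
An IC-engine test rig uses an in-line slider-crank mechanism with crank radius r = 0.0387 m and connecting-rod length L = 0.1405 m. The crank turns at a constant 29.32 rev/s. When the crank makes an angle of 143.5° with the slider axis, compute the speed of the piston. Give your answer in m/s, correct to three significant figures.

ω = 2π·29.3 = 184.2 rad/s
For an in-line slider-crank, x = r cosθ + √(L² − r² sin²θ), so v = −rω sinθ·[1 + r cosθ/√(L² − r² sin²θ)].
With r = 0.0387 m, L = 0.1405 m, θ = 143.5°: √(L² − r² sin²θ) = 0.1386 m.
v = −0.0387·184.2·0.59482·[1 + 0.0387·-0.80386/0.1386] = -3.2889 m/s.
|v| = 3.2889 m/s.

3.29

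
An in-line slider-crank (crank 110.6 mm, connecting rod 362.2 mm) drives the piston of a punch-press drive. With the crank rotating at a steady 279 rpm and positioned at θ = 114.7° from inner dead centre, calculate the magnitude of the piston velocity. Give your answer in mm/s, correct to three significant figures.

2550

ω = 2π·279/60 = 29.22 rad/s
For an in-line slider-crank, x = r cosθ + √(L² − r² sin²θ), so v = −rω sinθ·[1 + r cosθ/√(L² − r² sin²θ)].
With r = 0.1106 m, L = 0.3622 m, θ = 114.7°: √(L² − r² sin²θ) = 0.34798 m.
v = −0.1106·29.22·0.90851·[1 + 0.1106·-0.41787/0.34798] = -2.5458 m/s.
|v| = 2.5458 m/s = 2545.8 mm/s.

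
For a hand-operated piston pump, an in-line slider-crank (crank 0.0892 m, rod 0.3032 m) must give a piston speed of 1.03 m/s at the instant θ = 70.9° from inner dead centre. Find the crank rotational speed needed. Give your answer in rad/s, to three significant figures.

11.1

For an in-line slider-crank, |v_piston| = rω|sinθ|·[1 + r cosθ/√(L² − r² sin²θ)].
With r = 0.0892 m, L = 0.3032 m, θ = 70.9°: the bracketed kinematic factor |dx/dθ| = 0.092737 m.
ω = v/|dx/dθ| = 1.03/0.092737 = 11.107 rad/s.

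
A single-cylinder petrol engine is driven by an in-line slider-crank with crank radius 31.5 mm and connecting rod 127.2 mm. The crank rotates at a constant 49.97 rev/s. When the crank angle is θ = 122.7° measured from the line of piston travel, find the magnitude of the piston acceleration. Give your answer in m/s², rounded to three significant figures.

1990

ω = 2π·50 = 314 rad/s
x(θ) = r cosθ + √(L² − r² sin²θ); with ω constant, a = ω²·d²x/dθ².
d²x/dθ² = −r cosθ − r²(cos2θ)/√u − r⁴ sin²2θ/(4u^{3/2}),  u = L² − r² sin²θ = 0.0154772 m².
Substituting r = 0.0315 m, L = 0.1272 m, θ = 122.7°: d²x/dθ² = +0.020232 m.
a = ω²·d²x/dθ² = (314)²·(+0.020232) = +1994.4 m/s²;  |a| = 1994.4 m/s².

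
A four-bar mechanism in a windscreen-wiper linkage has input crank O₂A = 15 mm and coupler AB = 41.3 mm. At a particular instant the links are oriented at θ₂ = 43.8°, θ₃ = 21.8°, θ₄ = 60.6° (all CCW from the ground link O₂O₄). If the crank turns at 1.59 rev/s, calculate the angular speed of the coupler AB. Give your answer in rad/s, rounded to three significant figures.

1.67

ω₂ = 9.99 rad/s (from 1.59 rev/s).
Differentiating the loop-closure r₂e^{iθ₂}+r₃e^{iθ₃}=r₁+r₄e^{iθ₄} gives r₂ω₂e^{iθ₂}+r₃ω₃e^{iθ₃}=r₄ω₄e^{iθ₄}.
Eliminating the other unknown: ω₃ = r₂ω₂ sin(θ₄−θ₂) / [r₃ sin(θ₃−θ₄)].
Numerator sine = +0.28903; denominator sine = -0.62660.
Result = 0.015·9.99·(+0.28903) / (0.0413·(-0.62660)) = -1.6737 rad/s; magnitude 1.6737 rad/s.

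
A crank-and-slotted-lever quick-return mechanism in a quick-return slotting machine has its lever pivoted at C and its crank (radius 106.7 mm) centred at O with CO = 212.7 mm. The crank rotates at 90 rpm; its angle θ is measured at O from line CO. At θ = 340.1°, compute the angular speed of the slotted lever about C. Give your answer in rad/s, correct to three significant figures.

ω = 9.425 rad/s (from 90 rpm).
Crank pin A relative to C: A = (d + r cosθ, r sinθ); lever angle φ = atan2(r sinθ, d + r cosθ).
Differentiating tanφ: φ̇ = rω(d cosθ + r)/(d² + r² + 2dr cosθ).
d² + r² + 2dr cosθ = |CA|² = 0.099306 m²;  d cosθ + r = +0.3067 m.
|ω_lever| = |0.1067·9.425·+0.3067| / 0.099306 = 3.1058 rad/s.

3.11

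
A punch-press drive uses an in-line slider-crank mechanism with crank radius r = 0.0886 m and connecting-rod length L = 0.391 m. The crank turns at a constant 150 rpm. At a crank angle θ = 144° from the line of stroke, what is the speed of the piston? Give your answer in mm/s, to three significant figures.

667

ω = 2π·150/60 = 15.71 rad/s
For an in-line slider-crank, x = r cosθ + √(L² − r² sin²θ), so v = −rω sinθ·[1 + r cosθ/√(L² − r² sin²θ)].
With r = 0.0886 m, L = 0.391 m, θ = 144°: √(L² − r² sin²θ) = 0.38752 m.
v = −0.0886·15.71·0.58779·[1 + 0.0886·-0.80902/0.38752] = -0.66672 m/s.
|v| = 0.66672 m/s = 666.72 mm/s.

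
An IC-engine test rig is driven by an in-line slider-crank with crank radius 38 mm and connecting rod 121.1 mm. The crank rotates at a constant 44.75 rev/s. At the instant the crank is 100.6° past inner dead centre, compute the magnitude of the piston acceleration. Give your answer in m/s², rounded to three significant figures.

ω = 2π·44.8 = 281.2 rad/s
x(θ) = r cosθ + √(L² − r² sin²θ); with ω constant, a = ω²·d²x/dθ².
d²x/dθ² = −r cosθ − r²(cos2θ)/√u − r⁴ sin²2θ/(4u^{3/2}),  u = L² − r² sin²θ = 0.0132701 m².
Substituting r = 0.038 m, L = 0.1211 m, θ = 100.6°: d²x/dθ² = +0.018632 m.
a = ω²·d²x/dθ² = (281.2)²·(+0.018632) = +1473 m/s²;  |a| = 1473 m/s².

1470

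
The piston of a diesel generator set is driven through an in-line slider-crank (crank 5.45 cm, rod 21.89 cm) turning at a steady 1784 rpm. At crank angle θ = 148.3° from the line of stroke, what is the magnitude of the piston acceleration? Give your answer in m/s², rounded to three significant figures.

1400

ω = 2π·1784/60 = 186.8 rad/s
x(θ) = r cosθ + √(L² − r² sin²θ); with ω constant, a = ω²·d²x/dθ².
d²x/dθ² = −r cosθ − r²(cos2θ)/√u − r⁴ sin²2θ/(4u^{3/2}),  u = L² − r² sin²θ = 0.0470971 m².
Substituting r = 0.0545 m, L = 0.2189 m, θ = 148.3°: d²x/dθ² = +0.040068 m.
a = ω²·d²x/dθ² = (186.8)²·(+0.040068) = +1398.5 m/s²;  |a| = 1398.5 m/s².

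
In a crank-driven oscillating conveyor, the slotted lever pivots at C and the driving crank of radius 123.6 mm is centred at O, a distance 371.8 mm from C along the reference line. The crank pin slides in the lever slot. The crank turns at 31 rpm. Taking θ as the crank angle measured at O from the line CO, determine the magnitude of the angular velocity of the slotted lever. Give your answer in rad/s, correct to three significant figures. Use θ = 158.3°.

1.31

ω = 3.246 rad/s (from 31 rpm).
Crank pin A relative to C: A = (d + r cosθ, r sinθ); lever angle φ = atan2(r sinθ, d + r cosθ).
Differentiating tanφ: φ̇ = rω(d cosθ + r)/(d² + r² + 2dr cosθ).
d² + r² + 2dr cosθ = |CA|² = 0.0681166 m²;  d cosθ + r = -0.22185 m.
|ω_lever| = |0.1236·3.246·-0.22185| / 0.0681166 = 1.3068 rad/s.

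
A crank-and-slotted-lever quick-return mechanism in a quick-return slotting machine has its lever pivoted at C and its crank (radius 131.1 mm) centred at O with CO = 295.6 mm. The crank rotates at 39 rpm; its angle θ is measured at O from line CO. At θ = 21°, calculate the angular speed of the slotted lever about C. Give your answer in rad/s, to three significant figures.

1.23

ω = 4.084 rad/s (from 39 rpm).
Crank pin A relative to C: A = (d + r cosθ, r sinθ); lever angle φ = atan2(r sinθ, d + r cosθ).
Differentiating tanφ: φ̇ = rω(d cosθ + r)/(d² + r² + 2dr cosθ).
d² + r² + 2dr cosθ = |CA|² = 0.176925 m²;  d cosθ + r = +0.40707 m.
|ω_lever| = |0.1311·4.084·+0.40707| / 0.176925 = 1.2319 rad/s.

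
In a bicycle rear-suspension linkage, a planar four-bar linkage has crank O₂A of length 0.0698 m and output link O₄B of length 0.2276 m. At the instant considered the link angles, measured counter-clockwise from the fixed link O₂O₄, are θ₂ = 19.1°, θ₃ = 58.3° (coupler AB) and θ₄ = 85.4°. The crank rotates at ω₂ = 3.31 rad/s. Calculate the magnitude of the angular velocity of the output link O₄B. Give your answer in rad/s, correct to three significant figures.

ω₂ = 3.31 rad/s
Differentiating the loop-closure r₂e^{iθ₂}+r₃e^{iθ₃}=r₁+r₄e^{iθ₄} gives r₂ω₂e^{iθ₂}+r₃ω₃e^{iθ₃}=r₄ω₄e^{iθ₄}.
Eliminating the other unknown: ω₄ = r₂ω₂ sin(θ₂−θ₃) / [r₄ sin(θ₄−θ₃)].
Numerator sine = -0.63203; denominator sine = +0.45554.
Result = 0.0698·3.31·(-0.63203) / (0.2276·(+0.45554)) = -1.4084 rad/s; magnitude 1.4084 rad/s.

1.41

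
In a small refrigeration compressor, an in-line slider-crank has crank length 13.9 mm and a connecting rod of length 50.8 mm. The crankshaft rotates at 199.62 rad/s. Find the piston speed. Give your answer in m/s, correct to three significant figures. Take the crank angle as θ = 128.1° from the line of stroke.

ω = 199.6 rad/s
For an in-line slider-crank, x = r cosθ + √(L² − r² sin²θ), so v = −rω sinθ·[1 + r cosθ/√(L² − r² sin²θ)].
With r = 0.0139 m, L = 0.0508 m, θ = 128.1°: √(L² − r² sin²θ) = 0.049608 m.
v = −0.0139·199.6·0.78694·[1 + 0.0139·-0.61704/0.049608] = -1.806 m/s.
|v| = 1.806 m/s.

1.81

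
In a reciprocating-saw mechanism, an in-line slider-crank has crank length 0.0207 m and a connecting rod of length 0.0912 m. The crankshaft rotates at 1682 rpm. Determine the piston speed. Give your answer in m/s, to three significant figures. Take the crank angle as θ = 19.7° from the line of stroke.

ω = 2π·1682/60 = 176.1 rad/s
For an in-line slider-crank, x = r cosθ + √(L² − r² sin²θ), so v = −rω sinθ·[1 + r cosθ/√(L² − r² sin²θ)].
With r = 0.0207 m, L = 0.0912 m, θ = 19.7°: √(L² − r² sin²θ) = 0.090933 m.
v = −0.0207·176.1·0.33710·[1 + 0.0207·0.94147/0.090933] = -1.4925 m/s.
|v| = 1.4925 m/s.

1.49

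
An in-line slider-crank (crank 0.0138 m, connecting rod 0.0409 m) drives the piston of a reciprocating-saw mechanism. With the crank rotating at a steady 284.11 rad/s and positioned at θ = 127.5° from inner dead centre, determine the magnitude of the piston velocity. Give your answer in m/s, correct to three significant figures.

ω = 284.1 rad/s
For an in-line slider-crank, x = r cosθ + √(L² − r² sin²θ), so v = −rω sinθ·[1 + r cosθ/√(L² − r² sin²θ)].
With r = 0.0138 m, L = 0.0409 m, θ = 127.5°: √(L² − r² sin²θ) = 0.039407 m.
v = −0.0138·284.1·0.79335·[1 + 0.0138·-0.60876/0.039407] = -2.4474 m/s.
|v| = 2.4474 m/s.

2.45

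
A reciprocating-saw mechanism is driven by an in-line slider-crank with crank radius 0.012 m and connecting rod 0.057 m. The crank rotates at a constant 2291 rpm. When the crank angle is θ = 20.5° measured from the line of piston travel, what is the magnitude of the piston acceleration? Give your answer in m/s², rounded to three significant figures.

758

ω = 2π·2291/60 = 239.9 rad/s
x(θ) = r cosθ + √(L² − r² sin²θ); with ω constant, a = ω²·d²x/dθ².
d²x/dθ² = −r cosθ − r²(cos2θ)/√u − r⁴ sin²2θ/(4u^{3/2}),  u = L² − r² sin²θ = 0.00323134 m².
Substituting r = 0.012 m, L = 0.057 m, θ = 20.5°: d²x/dθ² = -0.013164 m.
a = ω²·d²x/dθ² = (239.9)²·(-0.013164) = -757.7 m/s²;  |a| = 757.7 m/s².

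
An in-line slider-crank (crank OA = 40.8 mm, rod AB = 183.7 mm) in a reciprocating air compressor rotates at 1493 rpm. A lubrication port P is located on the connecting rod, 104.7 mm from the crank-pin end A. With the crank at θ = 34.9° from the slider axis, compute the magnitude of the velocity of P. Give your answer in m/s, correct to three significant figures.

4.62

ω = 156.3 rad/s.  Crank-pin speed |V_A| = rω = 6.3789 m/s, perpendicular to OA.
Rod angle: sinφ = −(r/L) sinθ ⇒ φ = -7.301°; ω_rod = −rω cosθ/√(L²−r²sin²θ) = -28.712 rad/s.
V_P = V_A + ω_rod × AP, with AP = 0.1047 m along the rod.
Components: V_Px = −rω sinθ − a·ω_rod·sinφ = -4.0317 m/s;  V_Py = rω cosθ + a·ω_rod·cosφ = +2.2499 m/s.
|V_P| = √(V_Px² + V_Py²) = 4.617 m/s.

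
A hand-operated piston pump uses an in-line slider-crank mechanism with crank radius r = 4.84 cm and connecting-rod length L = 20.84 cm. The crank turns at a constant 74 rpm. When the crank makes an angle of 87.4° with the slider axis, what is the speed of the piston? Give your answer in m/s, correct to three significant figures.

0.379

ω = 2π·74/60 = 7.749 rad/s
For an in-line slider-crank, x = r cosθ + √(L² − r² sin²θ), so v = −rω sinθ·[1 + r cosθ/√(L² − r² sin²θ)].
With r = 0.0484 m, L = 0.2084 m, θ = 87.4°: √(L² − r² sin²θ) = 0.20271 m.
v = −0.0484·7.749·0.99897·[1 + 0.0484·0.04536/0.20271] = -0.37874 m/s.
|v| = 0.37874 m/s.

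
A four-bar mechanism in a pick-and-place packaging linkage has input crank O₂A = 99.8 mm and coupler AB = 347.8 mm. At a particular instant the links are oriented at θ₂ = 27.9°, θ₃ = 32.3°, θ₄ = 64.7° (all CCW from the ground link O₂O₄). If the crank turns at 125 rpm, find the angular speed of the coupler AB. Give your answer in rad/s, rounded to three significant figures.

4.20

ω₂ = 13.09 rad/s (from 125 rpm).
Differentiating the loop-closure r₂e^{iθ₂}+r₃e^{iθ₃}=r₁+r₄e^{iθ₄} gives r₂ω₂e^{iθ₂}+r₃ω₃e^{iθ₃}=r₄ω₄e^{iθ₄}.
Eliminating the other unknown: ω₃ = r₂ω₂ sin(θ₄−θ₂) / [r₃ sin(θ₃−θ₄)].
Numerator sine = +0.59902; denominator sine = -0.53583.
Result = 0.0998·13.09·(+0.59902) / (0.3478·(-0.53583)) = -4.1991 rad/s; magnitude 4.1991 rad/s.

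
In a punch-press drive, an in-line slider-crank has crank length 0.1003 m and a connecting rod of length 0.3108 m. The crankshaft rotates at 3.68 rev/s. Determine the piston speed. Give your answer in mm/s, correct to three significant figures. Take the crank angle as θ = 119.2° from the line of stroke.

1690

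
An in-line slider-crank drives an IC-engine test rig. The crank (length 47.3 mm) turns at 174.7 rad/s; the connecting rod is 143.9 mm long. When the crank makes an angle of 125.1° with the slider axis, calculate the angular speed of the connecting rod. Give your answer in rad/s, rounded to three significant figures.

34.3

ω = 174.7 rad/s
The rod makes angle φ with the slider axis where L sinφ = r sinθ; differentiating, L cosφ·φ̇ = r ω cosθ.
L cosφ = √(L² − r² sin²θ) = 0.1386 m.
|ω_rod| = r ω |cosθ| / √(L² − r² sin²θ) = 0.0473·174.7·0.57501/0.1386 = 34.282 rad/s.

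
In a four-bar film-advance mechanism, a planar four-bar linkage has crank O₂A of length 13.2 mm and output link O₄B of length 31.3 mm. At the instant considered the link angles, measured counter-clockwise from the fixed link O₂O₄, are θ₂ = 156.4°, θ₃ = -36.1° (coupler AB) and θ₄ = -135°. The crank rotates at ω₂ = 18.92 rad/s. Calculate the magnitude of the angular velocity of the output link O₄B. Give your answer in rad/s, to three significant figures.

ω₂ = 18.92 rad/s
Differentiating the loop-closure r₂e^{iθ₂}+r₃e^{iθ₃}=r₁+r₄e^{iθ₄} gives r₂ω₂e^{iθ₂}+r₃ω₃e^{iθ₃}=r₄ω₄e^{iθ₄}.
Eliminating the other unknown: ω₄ = r₂ω₂ sin(θ₂−θ₃) / [r₄ sin(θ₄−θ₃)].
Numerator sine = -0.21644; denominator sine = -0.98796.
Result = 0.0132·18.92·(-0.21644) / (0.0313·(-0.98796)) = +1.748 rad/s; magnitude 1.748 rad/s.

1.75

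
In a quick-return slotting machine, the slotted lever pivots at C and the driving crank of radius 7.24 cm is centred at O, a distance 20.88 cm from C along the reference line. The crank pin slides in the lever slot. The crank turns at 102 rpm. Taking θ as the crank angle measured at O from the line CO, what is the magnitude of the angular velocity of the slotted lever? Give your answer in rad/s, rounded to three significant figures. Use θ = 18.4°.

2.70

ω = 10.68 rad/s (from 102 rpm).
Crank pin A relative to C: A = (d + r cosθ, r sinθ); lever angle φ = atan2(r sinθ, d + r cosθ).
Differentiating tanφ: φ̇ = rω(d cosθ + r)/(d² + r² + 2dr cosθ).
d² + r² + 2dr cosθ = |CA|² = 0.0775277 m²;  d cosθ + r = +0.27053 m.
|ω_lever| = |0.0724·10.68·+0.27053| / 0.0775277 = 2.6985 rad/s.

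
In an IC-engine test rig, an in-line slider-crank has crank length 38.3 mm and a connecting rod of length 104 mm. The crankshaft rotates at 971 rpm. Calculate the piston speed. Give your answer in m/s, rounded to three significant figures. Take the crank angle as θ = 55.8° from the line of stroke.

ω = 2π·971/60 = 101.7 rad/s
For an in-line slider-crank, x = r cosθ + √(L² − r² sin²θ), so v = −rω sinθ·[1 + r cosθ/√(L² − r² sin²θ)].
With r = 0.0383 m, L = 0.104 m, θ = 55.8°: √(L² − r² sin²θ) = 0.099058 m.
v = −0.0383·101.7·0.82708·[1 + 0.0383·0.56208/0.099058] = -3.921 m/s.
|v| = 3.921 m/s.

3.92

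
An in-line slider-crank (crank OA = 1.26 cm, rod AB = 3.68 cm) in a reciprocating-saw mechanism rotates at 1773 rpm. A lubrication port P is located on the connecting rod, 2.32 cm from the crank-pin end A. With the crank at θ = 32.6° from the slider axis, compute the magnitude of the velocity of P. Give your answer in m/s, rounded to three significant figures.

1.66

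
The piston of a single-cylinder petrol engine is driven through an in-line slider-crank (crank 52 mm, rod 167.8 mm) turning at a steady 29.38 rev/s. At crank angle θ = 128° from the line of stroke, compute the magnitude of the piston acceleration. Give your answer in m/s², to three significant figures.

1210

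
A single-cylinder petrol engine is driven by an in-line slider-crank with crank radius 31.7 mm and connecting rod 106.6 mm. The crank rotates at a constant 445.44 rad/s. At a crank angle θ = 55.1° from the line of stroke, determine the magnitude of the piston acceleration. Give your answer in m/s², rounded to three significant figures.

ω = 445.4 rad/s
x(θ) = r cosθ + √(L² − r² sin²θ); with ω constant, a = ω²·d²x/dθ².
d²x/dθ² = −r cosθ − r²(cos2θ)/√u − r⁴ sin²2θ/(4u^{3/2}),  u = L² − r² sin²θ = 0.0106876 m².
Substituting r = 0.0317 m, L = 0.1066 m, θ = 55.1°: d²x/dθ² = -0.014982 m.
a = ω²·d²x/dθ² = (445.4)²·(-0.014982) = -2972.7 m/s²;  |a| = 2972.7 m/s².

2970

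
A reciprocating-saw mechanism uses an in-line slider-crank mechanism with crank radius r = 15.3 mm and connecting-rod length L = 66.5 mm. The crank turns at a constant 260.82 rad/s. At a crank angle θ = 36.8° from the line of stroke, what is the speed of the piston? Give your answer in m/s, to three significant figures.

2.84

ω = 260.8 rad/s
For an in-line slider-crank, x = r cosθ + √(L² − r² sin²θ), so v = −rω sinθ·[1 + r cosθ/√(L² − r² sin²θ)].
With r = 0.0153 m, L = 0.0665 m, θ = 36.8°: √(L² − r² sin²θ) = 0.065865 m.
v = −0.0153·260.8·0.59902·[1 + 0.0153·0.80073/0.065865] = -2.8351 m/s.
|v| = 2.8351 m/s.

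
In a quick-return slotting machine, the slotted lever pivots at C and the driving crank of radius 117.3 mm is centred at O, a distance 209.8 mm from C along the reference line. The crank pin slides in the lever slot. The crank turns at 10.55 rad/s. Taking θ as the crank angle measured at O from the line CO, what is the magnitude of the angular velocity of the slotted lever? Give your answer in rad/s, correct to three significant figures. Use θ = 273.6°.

2.65

ω = 10.55 rad/s
Crank pin A relative to C: A = (d + r cosθ, r sinθ); lever angle φ = atan2(r sinθ, d + r cosθ).
Differentiating tanφ: φ̇ = rω(d cosθ + r)/(d² + r² + 2dr cosθ).
d² + r² + 2dr cosθ = |CA|² = 0.0608658 m²;  d cosθ + r = +0.13047 m.
|ω_lever| = |0.1173·10.55·+0.13047| / 0.0608658 = 2.6528 rad/s.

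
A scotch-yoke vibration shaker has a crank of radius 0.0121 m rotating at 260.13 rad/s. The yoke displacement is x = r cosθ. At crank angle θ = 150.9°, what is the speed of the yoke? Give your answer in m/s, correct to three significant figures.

ω = 260.1 rad/s
x = r cosθ ⇒ ẋ = −rω sinθ.
|v| = rω|sinθ| = 0.0121·260.1·|sin 150.9°| = 1.5308 m/s.

1.53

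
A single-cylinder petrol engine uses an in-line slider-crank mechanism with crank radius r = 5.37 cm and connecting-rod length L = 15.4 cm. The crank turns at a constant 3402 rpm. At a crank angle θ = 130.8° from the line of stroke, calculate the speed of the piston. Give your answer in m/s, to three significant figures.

11.1

ω = 2π·3402/60 = 356.3 rad/s
For an in-line slider-crank, x = r cosθ + √(L² − r² sin²θ), so v = −rω sinθ·[1 + r cosθ/√(L² − r² sin²θ)].
With r = 0.0537 m, L = 0.154 m, θ = 130.8°: √(L² − r² sin²θ) = 0.14854 m.
v = −0.0537·356.3·0.75700·[1 + 0.0537·-0.65342/0.14854] = -11.061 m/s.
|v| = 11.061 m/s.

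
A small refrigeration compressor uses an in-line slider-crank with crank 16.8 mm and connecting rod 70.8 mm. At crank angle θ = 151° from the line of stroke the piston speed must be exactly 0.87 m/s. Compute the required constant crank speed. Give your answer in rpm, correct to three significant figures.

For an in-line slider-crank, |v_piston| = rω|sinθ|·[1 + r cosθ/√(L² − r² sin²θ)].
With r = 0.0168 m, L = 0.0708 m, θ = 151°: the bracketed kinematic factor |dx/dθ| = 0.0064432 m.
ω = v/|dx/dθ| = 0.87/0.0064432 = 135.03 rad/s.
N = 60ω/(2π) = 1289.4 rpm.

1290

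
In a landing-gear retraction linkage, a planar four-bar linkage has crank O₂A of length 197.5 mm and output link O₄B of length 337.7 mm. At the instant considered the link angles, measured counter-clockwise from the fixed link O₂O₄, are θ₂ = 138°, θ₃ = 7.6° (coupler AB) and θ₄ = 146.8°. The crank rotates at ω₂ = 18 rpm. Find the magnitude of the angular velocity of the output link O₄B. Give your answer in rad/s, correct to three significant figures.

1.28

ω₂ = 1.885 rad/s (from 18 rpm).
Differentiating the loop-closure r₂e^{iθ₂}+r₃e^{iθ₃}=r₁+r₄e^{iθ₄} gives r₂ω₂e^{iθ₂}+r₃ω₃e^{iθ₃}=r₄ω₄e^{iθ₄}.
Eliminating the other unknown: ω₄ = r₂ω₂ sin(θ₂−θ₃) / [r₄ sin(θ₄−θ₃)].
Numerator sine = +0.76154; denominator sine = +0.65342.
Result = 0.1975·1.885·(+0.76154) / (0.3377·(+0.65342)) = +1.2848 rad/s; magnitude 1.2848 rad/s.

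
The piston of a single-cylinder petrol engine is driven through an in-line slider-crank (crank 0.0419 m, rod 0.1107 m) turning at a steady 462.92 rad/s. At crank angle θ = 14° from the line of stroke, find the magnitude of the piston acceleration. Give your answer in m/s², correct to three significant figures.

ω = 462.9 rad/s
x(θ) = r cosθ + √(L² − r² sin²θ); with ω constant, a = ω²·d²x/dθ².
d²x/dθ² = −r cosθ − r²(cos2θ)/√u − r⁴ sin²2θ/(4u^{3/2}),  u = L² − r² sin²θ = 0.0121517 m².
Substituting r = 0.0419 m, L = 0.1107 m, θ = 14°: d²x/dθ² = -0.054844 m.
a = ω²·d²x/dθ² = (462.9)²·(-0.054844) = -11753 m/s²;  |a| = 11753 m/s².

11800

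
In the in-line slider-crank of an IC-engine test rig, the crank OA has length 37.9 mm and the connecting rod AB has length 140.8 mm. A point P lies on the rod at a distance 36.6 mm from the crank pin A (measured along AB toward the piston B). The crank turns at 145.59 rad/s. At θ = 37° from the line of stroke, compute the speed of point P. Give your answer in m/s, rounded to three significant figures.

ω = 145.6 rad/s.  Crank-pin speed |V_A| = rω = 5.5179 m/s, perpendicular to OA.
Rod angle: sinφ = −(r/L) sinθ ⇒ φ = -9.323°; ω_rod = −rω cosθ/√(L²−r²sin²θ) = -31.717 rad/s.
V_P = V_A + ω_rod × AP, with AP = 0.0366 m along the rod.
Components: V_Px = −rω sinθ − a·ω_rod·sinφ = -3.5088 m/s;  V_Py = rω cosθ + a·ω_rod·cosφ = +3.2613 m/s.
|V_P| = √(V_Px² + V_Py²) = 4.7903 m/s.

4.79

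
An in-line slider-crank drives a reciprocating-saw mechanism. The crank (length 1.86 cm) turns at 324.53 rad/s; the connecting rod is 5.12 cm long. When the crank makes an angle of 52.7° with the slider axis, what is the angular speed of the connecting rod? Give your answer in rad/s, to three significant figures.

74.6

ω = 324.5 rad/s
The rod makes angle φ with the slider axis where L sinφ = r sinθ; differentiating, L cosφ·φ̇ = r ω cosθ.
L cosφ = √(L² − r² sin²θ) = 0.049016 m.
|ω_rod| = r ω |cosθ| / √(L² − r² sin²θ) = 0.0186·324.5·0.60599/0.049016 = 74.627 rad/s.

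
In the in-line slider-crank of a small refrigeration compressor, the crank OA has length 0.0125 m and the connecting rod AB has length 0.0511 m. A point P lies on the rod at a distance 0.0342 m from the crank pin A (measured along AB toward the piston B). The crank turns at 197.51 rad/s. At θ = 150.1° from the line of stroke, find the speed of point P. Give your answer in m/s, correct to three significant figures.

1.27

ω = 197.5 rad/s.  Crank-pin speed |V_A| = rω = 2.4689 m/s, perpendicular to OA.
Rod angle: sinφ = −(r/L) sinθ ⇒ φ = -7.004°; ω_rod = −rω cosθ/√(L²−r²sin²θ) = +42.199 rad/s.
V_P = V_A + ω_rod × AP, with AP = 0.0342 m along the rod.
Components: V_Px = −rω sinθ − a·ω_rod·sinφ = -1.0547 m/s;  V_Py = rω cosθ + a·ω_rod·cosφ = -0.70784 m/s.
|V_P| = √(V_Px² + V_Py²) = 1.2702 m/s.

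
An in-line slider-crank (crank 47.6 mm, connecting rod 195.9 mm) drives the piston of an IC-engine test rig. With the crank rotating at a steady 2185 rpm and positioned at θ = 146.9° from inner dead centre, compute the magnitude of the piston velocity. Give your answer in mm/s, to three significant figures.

4730

ω = 2π·2185/60 = 228.8 rad/s
For an in-line slider-crank, x = r cosθ + √(L² − r² sin²θ), so v = −rω sinθ·[1 + r cosθ/√(L² − r² sin²θ)].
With r = 0.0476 m, L = 0.1959 m, θ = 146.9°: √(L² − r² sin²θ) = 0.19417 m.
v = −0.0476·228.8·0.54610·[1 + 0.0476·-0.83772/0.19417] = -4.7264 m/s.
|v| = 4.7264 m/s = 4726.4 mm/s.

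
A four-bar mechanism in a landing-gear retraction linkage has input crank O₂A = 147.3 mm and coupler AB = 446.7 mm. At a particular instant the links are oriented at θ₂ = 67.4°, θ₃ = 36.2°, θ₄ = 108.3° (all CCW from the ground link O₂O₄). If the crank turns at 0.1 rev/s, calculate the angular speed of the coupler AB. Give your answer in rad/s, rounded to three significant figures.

ω₂ = 0.6283 rad/s (from 0.1 rev/s).
Differentiating the loop-closure r₂e^{iθ₂}+r₃e^{iθ₃}=r₁+r₄e^{iθ₄} gives r₂ω₂e^{iθ₂}+r₃ω₃e^{iθ₃}=r₄ω₄e^{iθ₄}.
Eliminating the other unknown: ω₃ = r₂ω₂ sin(θ₄−θ₂) / [r₃ sin(θ₃−θ₄)].
Numerator sine = +0.65474; denominator sine = -0.95159.
Result = 0.1473·0.6283·(+0.65474) / (0.4467·(-0.95159)) = -0.14256 rad/s; magnitude 0.14256 rad/s.

0.143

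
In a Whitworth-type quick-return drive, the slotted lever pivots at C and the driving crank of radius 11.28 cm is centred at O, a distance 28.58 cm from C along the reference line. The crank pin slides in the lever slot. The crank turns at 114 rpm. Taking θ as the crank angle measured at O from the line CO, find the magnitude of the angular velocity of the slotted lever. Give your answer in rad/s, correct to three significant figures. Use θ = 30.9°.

3.22

ω = 11.94 rad/s (from 114 rpm).
Crank pin A relative to C: A = (d + r cosθ, r sinθ); lever angle φ = atan2(r sinθ, d + r cosθ).
Differentiating tanφ: φ̇ = rω(d cosθ + r)/(d² + r² + 2dr cosθ).
d² + r² + 2dr cosθ = |CA|² = 0.14973 m²;  d cosθ + r = +0.35803 m.
|ω_lever| = |0.1128·11.94·+0.35803| / 0.14973 = 3.22 rad/s.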